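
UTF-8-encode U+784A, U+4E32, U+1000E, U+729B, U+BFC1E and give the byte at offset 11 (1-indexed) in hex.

0xE7

1-indexed offset 11 is 0-indexed offset 10.
U+784A → 3-byte form E7 A1 8A at offsets 0–2.
U+4E32 → 3-byte form E4 B8 B2 at offsets 3–5.
U+1000E → 4-byte form F0 90 80 8E at offsets 6–9.
U+729B → 3-byte form E7 8A 9B at offsets 10–12.
Offset 10 falls in char 4's range; it's byte 1 of E7 8A 9B = 0xE7.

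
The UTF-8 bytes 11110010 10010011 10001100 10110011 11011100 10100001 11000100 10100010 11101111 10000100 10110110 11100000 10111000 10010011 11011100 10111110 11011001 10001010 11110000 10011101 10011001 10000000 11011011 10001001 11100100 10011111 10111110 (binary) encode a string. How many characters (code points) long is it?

10

Byte at offset 0: 0xF2 = 11110010 → 4-byte char (#1). Advance 4.
Byte at offset 4: 0xDC = 11011100 → 2-byte char (#2). Advance 2.
Byte at offset 6: 0xC4 = 11000100 → 2-byte char (#3). Advance 2.
Byte at offset 8: 0xEF = 11101111 → 3-byte char (#4). Advance 3.
Byte at offset 11: 0xE0 = 11100000 → 3-byte char (#5). Advance 3.
Byte at offset 14: 0xDC = 11011100 → 2-byte char (#6). Advance 2.
Byte at offset 16: 0xD9 = 11011001 → 2-byte char (#7). Advance 2.
Byte at offset 18: 0xF0 = 11110000 → 4-byte char (#8). Advance 4.
Byte at offset 22: 0xDB = 11011011 → 2-byte char (#9). Advance 2.
Byte at offset 24: 0xE4 = 11100100 → 3-byte char (#10). Advance 3.
Reached end at offset 27 after 10 code points.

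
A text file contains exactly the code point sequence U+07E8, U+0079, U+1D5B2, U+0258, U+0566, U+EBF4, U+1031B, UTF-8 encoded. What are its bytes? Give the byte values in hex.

U+07E8: 2-byte form → DF A8.
U+0079: 1-byte form → 79.
U+1D5B2: 4-byte form → F0 9D 96 B2.
U+0258: 2-byte form → C9 98.
U+0566: 2-byte form → D5 A6.
U+EBF4: 3-byte form → EE AF B4.
U+1031B: 4-byte form → F0 90 8C 9B.
Concatenated (18 bytes): DF A8 79 F0 9D 96 B2 C9 98 D5 A6 EE AF B4 F0 90 8C 9B.

DF A8 79 F0 9D 96 B2 C9 98 D5 A6 EE AF B4 F0 90 8C 9B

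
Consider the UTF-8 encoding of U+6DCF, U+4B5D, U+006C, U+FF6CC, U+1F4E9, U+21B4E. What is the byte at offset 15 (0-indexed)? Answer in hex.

0xF0

U+6DCF → 3-byte form E6 B7 8F at offsets 0–2.
U+4B5D → 3-byte form E4 AD 9D at offsets 3–5.
U+006C → 1-byte form 6C at offsets 6–6.
U+FF6CC → 4-byte form F3 BF 9B 8C at offsets 7–10.
U+1F4E9 → 4-byte form F0 9F 93 A9 at offsets 11–14.
U+21B4E → 4-byte form F0 A1 AD 8E at offsets 15–18.
Offset 15 falls in char 6's range; it's byte 1 of F0 A1 AD 8E = 0xF0.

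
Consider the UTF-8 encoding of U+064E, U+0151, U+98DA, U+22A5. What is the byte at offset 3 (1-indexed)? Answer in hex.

0xC5

1-indexed offset 3 is 0-indexed offset 2.
U+064E → 2-byte form D9 8E at offsets 0–1.
U+0151 → 2-byte form C5 91 at offsets 2–3.
Offset 2 falls in char 2's range; it's byte 1 of C5 91 = 0xC5.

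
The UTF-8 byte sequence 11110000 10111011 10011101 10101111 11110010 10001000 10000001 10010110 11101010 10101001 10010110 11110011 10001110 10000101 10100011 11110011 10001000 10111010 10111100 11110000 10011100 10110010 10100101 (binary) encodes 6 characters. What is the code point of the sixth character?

U+1CCA5

Offset 0: leading byte 0xF0 = 11110000 → 4-byte char #1 = F0 BB 9D AF.
Offset 4: leading byte 0xF2 = 11110010 → 4-byte char #2 = F2 88 81 96.
Offset 8: leading byte 0xEA = 11101010 → 3-byte char #3 = EA A9 96.
Offset 11: leading byte 0xF3 = 11110011 → 4-byte char #4 = F3 8E 85 A3.
Offset 15: leading byte 0xF3 = 11110011 → 4-byte char #5 = F3 88 BA BC.
Offset 19: leading byte 0xF0 = 11110000 → 4-byte char #6 = F0 9C B2 A5.
Leading byte 0xF0 = 11110000 matches 11110xxx → 4-byte sequence.
Byte 1: 0xF0 = 11110000, payload 000 (3 bits).
Byte 2: 0x9C = 10011100 (10xxxxxx ✓), payload 011100.
Byte 3: 0xB2 = 10110010 (10xxxxxx ✓), payload 110010.
Byte 4: 0xA5 = 10100101 (10xxxxxx ✓), payload 100101.
Concatenate: 000011100110010100101 = 0x1CCA5 (21 bits → U+1CCA5).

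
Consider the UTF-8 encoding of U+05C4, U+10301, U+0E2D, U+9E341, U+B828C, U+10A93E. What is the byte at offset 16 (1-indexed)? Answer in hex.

1-indexed offset 16 is 0-indexed offset 15.
U+05C4 → 2-byte form D7 84 at offsets 0–1.
U+10301 → 4-byte form F0 90 8C 81 at offsets 2–5.
U+0E2D → 3-byte form E0 B8 AD at offsets 6–8.
U+9E341 → 4-byte form F2 9E 8D 81 at offsets 9–12.
U+B828C → 4-byte form F2 B8 8A 8C at offsets 13–16.
Offset 15 falls in char 5's range; it's byte 3 of F2 B8 8A 8C = 0x8A.

0x8A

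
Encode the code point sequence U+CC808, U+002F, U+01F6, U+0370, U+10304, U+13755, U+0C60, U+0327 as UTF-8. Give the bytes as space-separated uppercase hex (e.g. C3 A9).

F3 8C A0 88 2F C7 B6 CD B0 F0 90 8C 84 F0 93 9D 95 E0 B1 A0 CC A7

U+CC808: 4-byte form → F3 8C A0 88.
U+002F: 1-byte form → 2F.
U+01F6: 2-byte form → C7 B6.
U+0370: 2-byte form → CD B0.
U+10304: 4-byte form → F0 90 8C 84.
U+13755: 4-byte form → F0 93 9D 95.
U+0C60: 3-byte form → E0 B1 A0.
U+0327: 2-byte form → CC A7.
Concatenated (22 bytes): F3 8C A0 88 2F C7 B6 CD B0 F0 90 8C 84 F0 93 9D 95 E0 B1 A0 CC A7.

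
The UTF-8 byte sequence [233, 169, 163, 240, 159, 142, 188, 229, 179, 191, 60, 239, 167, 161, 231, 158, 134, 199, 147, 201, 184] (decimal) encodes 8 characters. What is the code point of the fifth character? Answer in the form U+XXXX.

U+F9E1

Offset 0: leading byte 0xE9 = 11101001 → 3-byte char #1 = E9 A9 A3.
Offset 3: leading byte 0xF0 = 11110000 → 4-byte char #2 = F0 9F 8E BC.
Offset 7: leading byte 0xE5 = 11100101 → 3-byte char #3 = E5 B3 BF.
Offset 10: leading byte 0x3C = 00111100 → 1-byte char #4 = 3C.
Offset 11: leading byte 0xEF = 11101111 → 3-byte char #5 = EF A7 A1.
Leading byte 0xEF = 11101111 matches 1110xxxx → 3-byte sequence.
Byte 1: 0xEF = 11101111, payload 1111 (4 bits).
Byte 2: 0xA7 = 10100111 (10xxxxxx ✓), payload 100111.
Byte 3: 0xA1 = 10100001 (10xxxxxx ✓), payload 100001.
Concatenate: 1111100111100001 = 0xF9E1 (16 bits → U+F9E1).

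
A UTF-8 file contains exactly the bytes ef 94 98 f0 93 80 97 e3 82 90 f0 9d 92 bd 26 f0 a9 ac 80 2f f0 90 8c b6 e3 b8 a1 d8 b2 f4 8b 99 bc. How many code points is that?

Byte at offset 0: 0xEF = 11101111 → 3-byte char (#1). Advance 3.
Byte at offset 3: 0xF0 = 11110000 → 4-byte char (#2). Advance 4.
Byte at offset 7: 0xE3 = 11100011 → 3-byte char (#3). Advance 3.
Byte at offset 10: 0xF0 = 11110000 → 4-byte char (#4). Advance 4.
Byte at offset 14: 0x26 = 00100110 → 1-byte char (#5). Advance 1.
Byte at offset 15: 0xF0 = 11110000 → 4-byte char (#6). Advance 4.
Byte at offset 19: 0x2F = 00101111 → 1-byte char (#7). Advance 1.
Byte at offset 20: 0xF0 = 11110000 → 4-byte char (#8). Advance 4.
Byte at offset 24: 0xE3 = 11100011 → 3-byte char (#9). Advance 3.
Byte at offset 27: 0xD8 = 11011000 → 2-byte char (#10). Advance 2.
Byte at offset 29: 0xF4 = 11110100 → 4-byte char (#11). Advance 4.
Reached end at offset 33 after 11 code points.

11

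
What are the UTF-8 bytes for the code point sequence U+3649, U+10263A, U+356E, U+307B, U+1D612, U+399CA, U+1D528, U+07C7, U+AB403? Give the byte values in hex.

E3 99 89 F4 82 98 BA E3 95 AE E3 81 BB F0 9D 98 92 F0 B9 A7 8A F0 9D 94 A8 DF 87 F2 AB 90 83

U+3649: 3-byte form → E3 99 89.
U+10263A: 4-byte form → F4 82 98 BA.
U+356E: 3-byte form → E3 95 AE.
U+307B: 3-byte form → E3 81 BB.
U+1D612: 4-byte form → F0 9D 98 92.
U+399CA: 4-byte form → F0 B9 A7 8A.
U+1D528: 4-byte form → F0 9D 94 A8.
U+07C7: 2-byte form → DF 87.
U+AB403: 4-byte form → F2 AB 90 83.
Concatenated (31 bytes): E3 99 89 F4 82 98 BA E3 95 AE E3 81 BB F0 9D 98 92 F0 B9 A7 8A F0 9D 94 A8 DF 87 F2 AB 90 83.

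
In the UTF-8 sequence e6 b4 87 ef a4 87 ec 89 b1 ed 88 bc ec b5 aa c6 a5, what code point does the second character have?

U+F907

Offset 0: leading byte 0xE6 = 11100110 → 3-byte char #1 = E6 B4 87.
Offset 3: leading byte 0xEF = 11101111 → 3-byte char #2 = EF A4 87.
Leading byte 0xEF = 11101111 matches 1110xxxx → 3-byte sequence.
Byte 1: 0xEF = 11101111, payload 1111 (4 bits).
Byte 2: 0xA4 = 10100100 (10xxxxxx ✓), payload 100100.
Byte 3: 0x87 = 10000111 (10xxxxxx ✓), payload 000111.
Concatenate: 1111100100000111 = 0xF907 (16 bits → U+F907).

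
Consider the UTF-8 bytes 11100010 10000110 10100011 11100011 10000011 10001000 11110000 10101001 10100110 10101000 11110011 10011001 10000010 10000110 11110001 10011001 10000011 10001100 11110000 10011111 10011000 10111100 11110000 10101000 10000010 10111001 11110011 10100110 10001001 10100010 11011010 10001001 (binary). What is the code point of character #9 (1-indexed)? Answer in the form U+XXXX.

U+0689

Offset 0: leading byte 0xE2 = 11100010 → 3-byte char #1 = E2 86 A3.
Offset 3: leading byte 0xE3 = 11100011 → 3-byte char #2 = E3 83 88.
Offset 6: leading byte 0xF0 = 11110000 → 4-byte char #3 = F0 A9 A6 A8.
Offset 10: leading byte 0xF3 = 11110011 → 4-byte char #4 = F3 99 82 86.
Offset 14: leading byte 0xF1 = 11110001 → 4-byte char #5 = F1 99 83 8C.
Offset 18: leading byte 0xF0 = 11110000 → 4-byte char #6 = F0 9F 98 BC.
Offset 22: leading byte 0xF0 = 11110000 → 4-byte char #7 = F0 A8 82 B9.
Offset 26: leading byte 0xF3 = 11110011 → 4-byte char #8 = F3 A6 89 A2.
Offset 30: leading byte 0xDA = 11011010 → 2-byte char #9 = DA 89.
Leading byte 0xDA = 11011010 matches 110xxxxx → 2-byte sequence.
Byte 1: 0xDA = 11011010, payload 11010 (5 bits).
Byte 2: 0x89 = 10001001 (10xxxxxx ✓), payload 001001.
Concatenate: 11010001001 = 0x689 (11 bits → U+0689).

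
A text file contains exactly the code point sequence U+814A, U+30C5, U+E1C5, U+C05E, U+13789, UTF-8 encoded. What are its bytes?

E8 85 8A E3 83 85 EE 87 85 EC 81 9E F0 93 9E 89

U+814A: 3-byte form → E8 85 8A.
U+30C5: 3-byte form → E3 83 85.
U+E1C5: 3-byte form → EE 87 85.
U+C05E: 3-byte form → EC 81 9E.
U+13789: 4-byte form → F0 93 9E 89.
Concatenated (16 bytes): E8 85 8A E3 83 85 EE 87 85 EC 81 9E F0 93 9E 89.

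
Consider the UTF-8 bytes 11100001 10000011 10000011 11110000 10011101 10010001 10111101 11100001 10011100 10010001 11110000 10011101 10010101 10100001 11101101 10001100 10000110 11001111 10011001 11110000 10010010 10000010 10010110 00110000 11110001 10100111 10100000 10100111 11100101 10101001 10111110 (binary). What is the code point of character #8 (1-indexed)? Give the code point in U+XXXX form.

Offset 0: leading byte 0xE1 = 11100001 → 3-byte char #1 = E1 83 83.
Offset 3: leading byte 0xF0 = 11110000 → 4-byte char #2 = F0 9D 91 BD.
Offset 7: leading byte 0xE1 = 11100001 → 3-byte char #3 = E1 9C 91.
Offset 10: leading byte 0xF0 = 11110000 → 4-byte char #4 = F0 9D 95 A1.
Offset 14: leading byte 0xED = 11101101 → 3-byte char #5 = ED 8C 86.
Offset 17: leading byte 0xCF = 11001111 → 2-byte char #6 = CF 99.
Offset 19: leading byte 0xF0 = 11110000 → 4-byte char #7 = F0 92 82 96.
Offset 23: leading byte 0x30 = 00110000 → 1-byte char #8 = 30.
Leading byte 0x30 = 00110000 matches 0xxxxxxx → 1-byte sequence.
Byte 1: 0x30 = 00110000, payload 0110000 (7 bits).
Concatenate: 0110000 = 0x30 (7 bits → U+0030).

U+0030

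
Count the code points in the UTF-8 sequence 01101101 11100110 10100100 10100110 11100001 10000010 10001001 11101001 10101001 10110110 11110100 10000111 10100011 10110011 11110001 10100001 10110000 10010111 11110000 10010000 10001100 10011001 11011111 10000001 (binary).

Byte at offset 0: 0x6D = 01101101 → 1-byte char (#1). Advance 1.
Byte at offset 1: 0xE6 = 11100110 → 3-byte char (#2). Advance 3.
Byte at offset 4: 0xE1 = 11100001 → 3-byte char (#3). Advance 3.
Byte at offset 7: 0xE9 = 11101001 → 3-byte char (#4). Advance 3.
Byte at offset 10: 0xF4 = 11110100 → 4-byte char (#5). Advance 4.
Byte at offset 14: 0xF1 = 11110001 → 4-byte char (#6). Advance 4.
Byte at offset 18: 0xF0 = 11110000 → 4-byte char (#7). Advance 4.
Byte at offset 22: 0xDF = 11011111 → 2-byte char (#8). Advance 2.
Reached end at offset 24 after 8 code points.

8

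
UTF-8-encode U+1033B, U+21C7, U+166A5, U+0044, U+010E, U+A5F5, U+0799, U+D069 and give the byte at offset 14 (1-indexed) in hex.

0x8E

1-indexed offset 14 is 0-indexed offset 13.
U+1033B → 4-byte form F0 90 8C BB at offsets 0–3.
U+21C7 → 3-byte form E2 87 87 at offsets 4–6.
U+166A5 → 4-byte form F0 96 9A A5 at offsets 7–10.
U+0044 → 1-byte form 44 at offsets 11–11.
U+010E → 2-byte form C4 8E at offsets 12–13.
Offset 13 falls in char 5's range; it's byte 2 of C4 8E = 0x8E.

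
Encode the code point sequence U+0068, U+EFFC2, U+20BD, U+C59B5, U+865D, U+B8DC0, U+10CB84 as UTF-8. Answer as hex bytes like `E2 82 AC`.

U+0068: 1-byte form → 68.
U+EFFC2: 4-byte form → F3 AF BF 82.
U+20BD: 3-byte form → E2 82 BD.
U+C59B5: 4-byte form → F3 85 A6 B5.
U+865D: 3-byte form → E8 99 9D.
U+B8DC0: 4-byte form → F2 B8 B7 80.
U+10CB84: 4-byte form → F4 8C AE 84.
Concatenated (23 bytes): 68 F3 AF BF 82 E2 82 BD F3 85 A6 B5 E8 99 9D F2 B8 B7 80 F4 8C AE 84.

68 F3 AF BF 82 E2 82 BD F3 85 A6 B5 E8 99 9D F2 B8 B7 80 F4 8C AE 84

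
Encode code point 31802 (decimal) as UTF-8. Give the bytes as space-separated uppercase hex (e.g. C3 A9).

E7 B0 BA

U+7C3A = 0x7C3A = 31802 decimal. In range U+0800–U+FFFF → 3-byte form: 1110xxxx 10xxxxxx 10xxxxxx.
Binary (16 bits): 0111110000111010.
Split 4+6+6: 0111 | 110000 | 111010.
Byte 1: 11100111 = 0xE7.
Byte 2: 10110000 = 0xB0.
Byte 3: 10111010 = 0xBA.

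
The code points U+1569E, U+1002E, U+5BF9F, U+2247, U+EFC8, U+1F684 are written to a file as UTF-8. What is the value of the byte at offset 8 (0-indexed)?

U+1569E → 4-byte form F0 95 9A 9E at offsets 0–3.
U+1002E → 4-byte form F0 90 80 AE at offsets 4–7.
U+5BF9F → 4-byte form F1 9B BE 9F at offsets 8–11.
Offset 8 falls in char 3's range; it's byte 1 of F1 9B BE 9F = 0xF1.

0xF1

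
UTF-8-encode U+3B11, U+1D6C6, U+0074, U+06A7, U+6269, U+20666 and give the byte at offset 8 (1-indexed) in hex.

1-indexed offset 8 is 0-indexed offset 7.
U+3B11 → 3-byte form E3 AC 91 at offsets 0–2.
U+1D6C6 → 4-byte form F0 9D 9B 86 at offsets 3–6.
U+0074 → 1-byte form 74 at offsets 7–7.
Offset 7 falls in char 3's range; it's byte 1 of 74 = 0x74.

0x74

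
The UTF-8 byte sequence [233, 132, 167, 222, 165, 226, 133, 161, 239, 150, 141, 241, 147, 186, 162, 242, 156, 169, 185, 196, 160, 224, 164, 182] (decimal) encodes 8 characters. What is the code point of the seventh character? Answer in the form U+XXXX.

U+0120

Offset 0: leading byte 0xE9 = 11101001 → 3-byte char #1 = E9 84 A7.
Offset 3: leading byte 0xDE = 11011110 → 2-byte char #2 = DE A5.
Offset 5: leading byte 0xE2 = 11100010 → 3-byte char #3 = E2 85 A1.
Offset 8: leading byte 0xEF = 11101111 → 3-byte char #4 = EF 96 8D.
Offset 11: leading byte 0xF1 = 11110001 → 4-byte char #5 = F1 93 BA A2.
Offset 15: leading byte 0xF2 = 11110010 → 4-byte char #6 = F2 9C A9 B9.
Offset 19: leading byte 0xC4 = 11000100 → 2-byte char #7 = C4 A0.
Leading byte 0xC4 = 11000100 matches 110xxxxx → 2-byte sequence.
Byte 1: 0xC4 = 11000100, payload 00100 (5 bits).
Byte 2: 0xA0 = 10100000 (10xxxxxx ✓), payload 100000.
Concatenate: 00100100000 = 0x120 (11 bits → U+0120).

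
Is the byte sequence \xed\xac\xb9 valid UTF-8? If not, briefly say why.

invalid (encodes a surrogate (U+D800–U+DFFF))

Structurally a 3-byte sequence; payload = 0xDB39.
But 0xDB39 is in U+D800–U+DFFF, the surrogate range. Surrogates are not Unicode scalar values and are forbidden in UTF-8.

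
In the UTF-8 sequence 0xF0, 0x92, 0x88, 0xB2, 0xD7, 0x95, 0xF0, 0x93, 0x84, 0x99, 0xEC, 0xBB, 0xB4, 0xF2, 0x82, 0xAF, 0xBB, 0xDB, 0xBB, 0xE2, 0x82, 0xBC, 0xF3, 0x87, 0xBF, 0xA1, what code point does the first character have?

U+12232

Offset 0: leading byte 0xF0 = 11110000 → 4-byte char #1 = F0 92 88 B2.
Leading byte 0xF0 = 11110000 matches 11110xxx → 4-byte sequence.
Byte 1: 0xF0 = 11110000, payload 000 (3 bits).
Byte 2: 0x92 = 10010010 (10xxxxxx ✓), payload 010010.
Byte 3: 0x88 = 10001000 (10xxxxxx ✓), payload 001000.
Byte 4: 0xB2 = 10110010 (10xxxxxx ✓), payload 110010.
Concatenate: 000010010001000110010 = 0x12232 (21 bits → U+12232).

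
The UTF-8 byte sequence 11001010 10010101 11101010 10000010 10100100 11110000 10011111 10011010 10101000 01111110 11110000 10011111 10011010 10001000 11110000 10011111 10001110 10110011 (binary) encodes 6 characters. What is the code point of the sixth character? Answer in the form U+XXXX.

U+1F3B3

Offset 0: leading byte 0xCA = 11001010 → 2-byte char #1 = CA 95.
Offset 2: leading byte 0xEA = 11101010 → 3-byte char #2 = EA 82 A4.
Offset 5: leading byte 0xF0 = 11110000 → 4-byte char #3 = F0 9F 9A A8.
Offset 9: leading byte 0x7E = 01111110 → 1-byte char #4 = 7E.
Offset 10: leading byte 0xF0 = 11110000 → 4-byte char #5 = F0 9F 9A 88.
Offset 14: leading byte 0xF0 = 11110000 → 4-byte char #6 = F0 9F 8E B3.
Leading byte 0xF0 = 11110000 matches 11110xxx → 4-byte sequence.
Byte 1: 0xF0 = 11110000, payload 000 (3 bits).
Byte 2: 0x9F = 10011111 (10xxxxxx ✓), payload 011111.
Byte 3: 0x8E = 10001110 (10xxxxxx ✓), payload 001110.
Byte 4: 0xB3 = 10110011 (10xxxxxx ✓), payload 110011.
Concatenate: 000011111001110110011 = 0x1F3B3 (21 bits → U+1F3B3).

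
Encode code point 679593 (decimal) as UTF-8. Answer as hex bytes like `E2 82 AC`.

F2 A5 BA A9

U+A5EA9 = 0xA5EA9 = 679593 decimal. In range U+10000–U+10FFFF → 4-byte form: 11110xxx 10xxxxxx 10xxxxxx 10xxxxxx.
Binary (21 bits): 010100101111010101001.
Split 3+6+6+6: 010 | 100101 | 111010 | 101001.
Byte 1: 11110010 = 0xF2.
Byte 2: 10100101 = 0xA5.
Byte 3: 10111010 = 0xBA.
Byte 4: 10101001 = 0xA9.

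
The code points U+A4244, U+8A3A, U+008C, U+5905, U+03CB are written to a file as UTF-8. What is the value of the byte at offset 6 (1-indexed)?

1-indexed offset 6 is 0-indexed offset 5.
U+A4244 → 4-byte form F2 A4 89 84 at offsets 0–3.
U+8A3A → 3-byte form E8 A8 BA at offsets 4–6.
Offset 5 falls in char 2's range; it's byte 2 of E8 A8 BA = 0xA8.

0xA8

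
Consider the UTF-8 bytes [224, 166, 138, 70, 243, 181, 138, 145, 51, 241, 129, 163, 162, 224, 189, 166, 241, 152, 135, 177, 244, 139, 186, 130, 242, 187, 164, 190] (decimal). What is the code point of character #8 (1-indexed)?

U+10BE82

Offset 0: leading byte 0xE0 = 11100000 → 3-byte char #1 = E0 A6 8A.
Offset 3: leading byte 0x46 = 01000110 → 1-byte char #2 = 46.
Offset 4: leading byte 0xF3 = 11110011 → 4-byte char #3 = F3 B5 8A 91.
Offset 8: leading byte 0x33 = 00110011 → 1-byte char #4 = 33.
Offset 9: leading byte 0xF1 = 11110001 → 4-byte char #5 = F1 81 A3 A2.
Offset 13: leading byte 0xE0 = 11100000 → 3-byte char #6 = E0 BD A6.
Offset 16: leading byte 0xF1 = 11110001 → 4-byte char #7 = F1 98 87 B1.
Offset 20: leading byte 0xF4 = 11110100 → 4-byte char #8 = F4 8B BA 82.
Leading byte 0xF4 = 11110100 matches 11110xxx → 4-byte sequence.
Byte 1: 0xF4 = 11110100, payload 100 (3 bits).
Byte 2: 0x8B = 10001011 (10xxxxxx ✓), payload 001011.
Byte 3: 0xBA = 10111010 (10xxxxxx ✓), payload 111010.
Byte 4: 0x82 = 10000010 (10xxxxxx ✓), payload 000010.
Concatenate: 100001011111010000010 = 0x10BE82 (21 bits → U+10BE82).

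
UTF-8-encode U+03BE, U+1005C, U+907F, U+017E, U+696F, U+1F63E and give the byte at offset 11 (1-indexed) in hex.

1-indexed offset 11 is 0-indexed offset 10.
U+03BE → 2-byte form CE BE at offsets 0–1.
U+1005C → 4-byte form F0 90 81 9C at offsets 2–5.
U+907F → 3-byte form E9 81 BF at offsets 6–8.
U+017E → 2-byte form C5 BE at offsets 9–10.
Offset 10 falls in char 4's range; it's byte 2 of C5 BE = 0xBE.

0xBE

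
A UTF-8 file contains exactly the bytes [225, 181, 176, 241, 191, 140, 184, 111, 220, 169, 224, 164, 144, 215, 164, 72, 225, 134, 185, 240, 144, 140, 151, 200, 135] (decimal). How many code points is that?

10

Byte at offset 0: 0xE1 = 11100001 → 3-byte char (#1). Advance 3.
Byte at offset 3: 0xF1 = 11110001 → 4-byte char (#2). Advance 4.
Byte at offset 7: 0x6F = 01101111 → 1-byte char (#3). Advance 1.
Byte at offset 8: 0xDC = 11011100 → 2-byte char (#4). Advance 2.
Byte at offset 10: 0xE0 = 11100000 → 3-byte char (#5). Advance 3.
Byte at offset 13: 0xD7 = 11010111 → 2-byte char (#6). Advance 2.
Byte at offset 15: 0x48 = 01001000 → 1-byte char (#7). Advance 1.
Byte at offset 16: 0xE1 = 11100001 → 3-byte char (#8). Advance 3.
Byte at offset 19: 0xF0 = 11110000 → 4-byte char (#9). Advance 4.
Byte at offset 23: 0xC8 = 11001000 → 2-byte char (#10). Advance 2.
Reached end at offset 25 after 10 code points.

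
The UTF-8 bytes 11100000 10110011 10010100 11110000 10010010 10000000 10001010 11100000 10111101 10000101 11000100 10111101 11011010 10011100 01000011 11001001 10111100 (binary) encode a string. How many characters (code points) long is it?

7

Byte at offset 0: 0xE0 = 11100000 → 3-byte char (#1). Advance 3.
Byte at offset 3: 0xF0 = 11110000 → 4-byte char (#2). Advance 4.
Byte at offset 7: 0xE0 = 11100000 → 3-byte char (#3). Advance 3.
Byte at offset 10: 0xC4 = 11000100 → 2-byte char (#4). Advance 2.
Byte at offset 12: 0xDA = 11011010 → 2-byte char (#5). Advance 2.
Byte at offset 14: 0x43 = 01000011 → 1-byte char (#6). Advance 1.
Byte at offset 15: 0xC9 = 11001001 → 2-byte char (#7). Advance 2.
Reached end at offset 17 after 7 code points.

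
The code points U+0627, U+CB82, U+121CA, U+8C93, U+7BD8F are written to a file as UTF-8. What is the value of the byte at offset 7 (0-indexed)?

0x87

U+0627 → 2-byte form D8 A7 at offsets 0–1.
U+CB82 → 3-byte form EC AE 82 at offsets 2–4.
U+121CA → 4-byte form F0 92 87 8A at offsets 5–8.
Offset 7 falls in char 3's range; it's byte 3 of F0 92 87 8A = 0x87.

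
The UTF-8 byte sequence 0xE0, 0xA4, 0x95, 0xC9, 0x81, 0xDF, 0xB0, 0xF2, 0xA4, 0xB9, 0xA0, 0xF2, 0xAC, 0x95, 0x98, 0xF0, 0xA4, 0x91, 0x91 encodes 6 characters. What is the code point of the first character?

U+0915

Offset 0: leading byte 0xE0 = 11100000 → 3-byte char #1 = E0 A4 95.
Leading byte 0xE0 = 11100000 matches 1110xxxx → 3-byte sequence.
Byte 1: 0xE0 = 11100000, payload 0000 (4 bits).
Byte 2: 0xA4 = 10100100 (10xxxxxx ✓), payload 100100.
Byte 3: 0x95 = 10010101 (10xxxxxx ✓), payload 010101.
Concatenate: 0000100100010101 = 0x915 (16 bits → U+0915).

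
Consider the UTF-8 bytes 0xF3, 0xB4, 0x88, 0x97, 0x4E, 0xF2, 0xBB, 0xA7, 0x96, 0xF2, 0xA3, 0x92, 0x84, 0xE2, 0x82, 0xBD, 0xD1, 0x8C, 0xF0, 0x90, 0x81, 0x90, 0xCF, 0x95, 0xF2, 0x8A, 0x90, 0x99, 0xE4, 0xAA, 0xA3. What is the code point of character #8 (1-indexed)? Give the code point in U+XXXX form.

Offset 0: leading byte 0xF3 = 11110011 → 4-byte char #1 = F3 B4 88 97.
Offset 4: leading byte 0x4E = 01001110 → 1-byte char #2 = 4E.
Offset 5: leading byte 0xF2 = 11110010 → 4-byte char #3 = F2 BB A7 96.
Offset 9: leading byte 0xF2 = 11110010 → 4-byte char #4 = F2 A3 92 84.
Offset 13: leading byte 0xE2 = 11100010 → 3-byte char #5 = E2 82 BD.
Offset 16: leading byte 0xD1 = 11010001 → 2-byte char #6 = D1 8C.
Offset 18: leading byte 0xF0 = 11110000 → 4-byte char #7 = F0 90 81 90.
Offset 22: leading byte 0xCF = 11001111 → 2-byte char #8 = CF 95.
Leading byte 0xCF = 11001111 matches 110xxxxx → 2-byte sequence.
Byte 1: 0xCF = 11001111, payload 01111 (5 bits).
Byte 2: 0x95 = 10010101 (10xxxxxx ✓), payload 010101.
Concatenate: 01111010101 = 0x3D5 (11 bits → U+03D5).

U+03D5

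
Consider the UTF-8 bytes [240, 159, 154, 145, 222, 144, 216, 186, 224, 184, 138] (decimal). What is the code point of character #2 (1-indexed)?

U+0790

Offset 0: leading byte 0xF0 = 11110000 → 4-byte char #1 = F0 9F 9A 91.
Offset 4: leading byte 0xDE = 11011110 → 2-byte char #2 = DE 90.
Leading byte 0xDE = 11011110 matches 110xxxxx → 2-byte sequence.
Byte 1: 0xDE = 11011110, payload 11110 (5 bits).
Byte 2: 0x90 = 10010000 (10xxxxxx ✓), payload 010000.
Concatenate: 11110010000 = 0x790 (11 bits → U+0790).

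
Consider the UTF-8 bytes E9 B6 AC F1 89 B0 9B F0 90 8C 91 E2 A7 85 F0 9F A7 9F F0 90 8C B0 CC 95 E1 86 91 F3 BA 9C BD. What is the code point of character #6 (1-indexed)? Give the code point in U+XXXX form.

Offset 0: leading byte 0xE9 = 11101001 → 3-byte char #1 = E9 B6 AC.
Offset 3: leading byte 0xF1 = 11110001 → 4-byte char #2 = F1 89 B0 9B.
Offset 7: leading byte 0xF0 = 11110000 → 4-byte char #3 = F0 90 8C 91.
Offset 11: leading byte 0xE2 = 11100010 → 3-byte char #4 = E2 A7 85.
Offset 14: leading byte 0xF0 = 11110000 → 4-byte char #5 = F0 9F A7 9F.
Offset 18: leading byte 0xF0 = 11110000 → 4-byte char #6 = F0 90 8C B0.
Leading byte 0xF0 = 11110000 matches 11110xxx → 4-byte sequence.
Byte 1: 0xF0 = 11110000, payload 000 (3 bits).
Byte 2: 0x90 = 10010000 (10xxxxxx ✓), payload 010000.
Byte 3: 0x8C = 10001100 (10xxxxxx ✓), payload 001100.
Byte 4: 0xB0 = 10110000 (10xxxxxx ✓), payload 110000.
Concatenate: 000010000001100110000 = 0x10330 (21 bits → U+10330).

U+10330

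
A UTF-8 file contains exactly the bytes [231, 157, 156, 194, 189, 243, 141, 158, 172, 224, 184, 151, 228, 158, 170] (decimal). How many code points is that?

5

Byte at offset 0: 0xE7 = 11100111 → 3-byte char (#1). Advance 3.
Byte at offset 3: 0xC2 = 11000010 → 2-byte char (#2). Advance 2.
Byte at offset 5: 0xF3 = 11110011 → 4-byte char (#3). Advance 4.
Byte at offset 9: 0xE0 = 11100000 → 3-byte char (#4). Advance 3.
Byte at offset 12: 0xE4 = 11100100 → 3-byte char (#5). Advance 3.
Reached end at offset 15 after 5 code points.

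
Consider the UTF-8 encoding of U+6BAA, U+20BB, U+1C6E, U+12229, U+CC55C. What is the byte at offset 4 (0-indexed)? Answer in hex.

U+6BAA → 3-byte form E6 AE AA at offsets 0–2.
U+20BB → 3-byte form E2 82 BB at offsets 3–5.
Offset 4 falls in char 2's range; it's byte 2 of E2 82 BB = 0x82.

0x82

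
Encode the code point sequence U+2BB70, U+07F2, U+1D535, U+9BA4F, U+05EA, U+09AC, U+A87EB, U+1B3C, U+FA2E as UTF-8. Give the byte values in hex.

F0 AB AD B0 DF B2 F0 9D 94 B5 F2 9B A9 8F D7 AA E0 A6 AC F2 A8 9F AB E1 AC BC EF A8 AE

U+2BB70: 4-byte form → F0 AB AD B0.
U+07F2: 2-byte form → DF B2.
U+1D535: 4-byte form → F0 9D 94 B5.
U+9BA4F: 4-byte form → F2 9B A9 8F.
U+05EA: 2-byte form → D7 AA.
U+09AC: 3-byte form → E0 A6 AC.
U+A87EB: 4-byte form → F2 A8 9F AB.
U+1B3C: 3-byte form → E1 AC BC.
U+FA2E: 3-byte form → EF A8 AE.
Concatenated (29 bytes): F0 AB AD B0 DF B2 F0 9D 94 B5 F2 9B A9 8F D7 AA E0 A6 AC F2 A8 9F AB E1 AC BC EF A8 AE.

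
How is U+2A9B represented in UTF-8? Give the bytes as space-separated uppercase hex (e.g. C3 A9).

U+2A9B = 0x2A9B = 10907 decimal. In range U+0800–U+FFFF → 3-byte form: 1110xxxx 10xxxxxx 10xxxxxx.
Binary (16 bits): 0010101010011011.
Split 4+6+6: 0010 | 101010 | 011011.
Byte 1: 11100010 = 0xE2.
Byte 2: 10101010 = 0xAA.
Byte 3: 10011011 = 0x9B.

E2 AA 9B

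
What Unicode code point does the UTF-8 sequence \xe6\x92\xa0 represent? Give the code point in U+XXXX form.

Leading byte 0xE6 = 11100110 matches 1110xxxx → 3-byte sequence.
Byte 1: 0xE6 = 11100110, payload 0110 (4 bits).
Byte 2: 0x92 = 10010010 (10xxxxxx ✓), payload 010010.
Byte 3: 0xA0 = 10100000 (10xxxxxx ✓), payload 100000.
Concatenate: 0110010010100000 = 0x64A0 (16 bits → U+64A0).

U+64A0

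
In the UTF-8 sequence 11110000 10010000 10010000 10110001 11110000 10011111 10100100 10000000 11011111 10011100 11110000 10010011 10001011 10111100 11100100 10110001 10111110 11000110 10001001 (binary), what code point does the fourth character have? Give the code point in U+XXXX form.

U+132FC

Offset 0: leading byte 0xF0 = 11110000 → 4-byte char #1 = F0 90 90 B1.
Offset 4: leading byte 0xF0 = 11110000 → 4-byte char #2 = F0 9F A4 80.
Offset 8: leading byte 0xDF = 11011111 → 2-byte char #3 = DF 9C.
Offset 10: leading byte 0xF0 = 11110000 → 4-byte char #4 = F0 93 8B BC.
Leading byte 0xF0 = 11110000 matches 11110xxx → 4-byte sequence.
Byte 1: 0xF0 = 11110000, payload 000 (3 bits).
Byte 2: 0x93 = 10010011 (10xxxxxx ✓), payload 010011.
Byte 3: 0x8B = 10001011 (10xxxxxx ✓), payload 001011.
Byte 4: 0xBC = 10111100 (10xxxxxx ✓), payload 111100.
Concatenate: 000010011001011111100 = 0x132FC (21 bits → U+132FC).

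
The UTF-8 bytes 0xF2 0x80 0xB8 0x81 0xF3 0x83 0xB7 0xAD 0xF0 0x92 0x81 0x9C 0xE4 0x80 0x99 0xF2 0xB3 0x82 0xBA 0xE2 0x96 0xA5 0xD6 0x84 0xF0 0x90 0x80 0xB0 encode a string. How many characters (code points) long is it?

Byte at offset 0: 0xF2 = 11110010 → 4-byte char (#1). Advance 4.
Byte at offset 4: 0xF3 = 11110011 → 4-byte char (#2). Advance 4.
Byte at offset 8: 0xF0 = 11110000 → 4-byte char (#3). Advance 4.
Byte at offset 12: 0xE4 = 11100100 → 3-byte char (#4). Advance 3.
Byte at offset 15: 0xF2 = 11110010 → 4-byte char (#5). Advance 4.
Byte at offset 19: 0xE2 = 11100010 → 3-byte char (#6). Advance 3.
Byte at offset 22: 0xD6 = 11010110 → 2-byte char (#7). Advance 2.
Byte at offset 24: 0xF0 = 11110000 → 4-byte char (#8). Advance 4.
Reached end at offset 28 after 8 code points.

8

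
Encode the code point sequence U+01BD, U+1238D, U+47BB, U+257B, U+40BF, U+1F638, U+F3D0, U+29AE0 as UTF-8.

U+01BD: 2-byte form → C6 BD.
U+1238D: 4-byte form → F0 92 8E 8D.
U+47BB: 3-byte form → E4 9E BB.
U+257B: 3-byte form → E2 95 BB.
U+40BF: 3-byte form → E4 82 BF.
U+1F638: 4-byte form → F0 9F 98 B8.
U+F3D0: 3-byte form → EF 8F 90.
U+29AE0: 4-byte form → F0 A9 AB A0.
Concatenated (26 bytes): C6 BD F0 92 8E 8D E4 9E BB E2 95 BB E4 82 BF F0 9F 98 B8 EF 8F 90 F0 A9 AB A0.

C6 BD F0 92 8E 8D E4 9E BB E2 95 BB E4 82 BF F0 9F 98 B8 EF 8F 90 F0 A9 AB A0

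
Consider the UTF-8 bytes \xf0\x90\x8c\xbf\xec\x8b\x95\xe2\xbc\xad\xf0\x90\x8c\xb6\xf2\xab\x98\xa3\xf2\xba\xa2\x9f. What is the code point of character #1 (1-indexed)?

Offset 0: leading byte 0xF0 = 11110000 → 4-byte char #1 = F0 90 8C BF.
Leading byte 0xF0 = 11110000 matches 11110xxx → 4-byte sequence.
Byte 1: 0xF0 = 11110000, payload 000 (3 bits).
Byte 2: 0x90 = 10010000 (10xxxxxx ✓), payload 010000.
Byte 3: 0x8C = 10001100 (10xxxxxx ✓), payload 001100.
Byte 4: 0xBF = 10111111 (10xxxxxx ✓), payload 111111.
Concatenate: 000010000001100111111 = 0x1033F (21 bits → U+1033F).

U+1033F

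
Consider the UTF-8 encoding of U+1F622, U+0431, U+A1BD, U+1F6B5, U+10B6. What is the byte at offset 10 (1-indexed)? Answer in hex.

0xF0

1-indexed offset 10 is 0-indexed offset 9.
U+1F622 → 4-byte form F0 9F 98 A2 at offsets 0–3.
U+0431 → 2-byte form D0 B1 at offsets 4–5.
U+A1BD → 3-byte form EA 86 BD at offsets 6–8.
U+1F6B5 → 4-byte form F0 9F 9A B5 at offsets 9–12.
Offset 9 falls in char 4's range; it's byte 1 of F0 9F 9A B5 = 0xF0.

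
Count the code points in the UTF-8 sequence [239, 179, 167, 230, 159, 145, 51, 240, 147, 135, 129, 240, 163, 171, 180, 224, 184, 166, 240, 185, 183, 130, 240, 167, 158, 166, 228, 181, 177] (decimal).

Byte at offset 0: 0xEF = 11101111 → 3-byte char (#1). Advance 3.
Byte at offset 3: 0xE6 = 11100110 → 3-byte char (#2). Advance 3.
Byte at offset 6: 0x33 = 00110011 → 1-byte char (#3). Advance 1.
Byte at offset 7: 0xF0 = 11110000 → 4-byte char (#4). Advance 4.
Byte at offset 11: 0xF0 = 11110000 → 4-byte char (#5). Advance 4.
Byte at offset 15: 0xE0 = 11100000 → 3-byte char (#6). Advance 3.
Byte at offset 18: 0xF0 = 11110000 → 4-byte char (#7). Advance 4.
Byte at offset 22: 0xF0 = 11110000 → 4-byte char (#8). Advance 4.
Byte at offset 26: 0xE4 = 11100100 → 3-byte char (#9). Advance 3.
Reached end at offset 29 after 9 code points.

9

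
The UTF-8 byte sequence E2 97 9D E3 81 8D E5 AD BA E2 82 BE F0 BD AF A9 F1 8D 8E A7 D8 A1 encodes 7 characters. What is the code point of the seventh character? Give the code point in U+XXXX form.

U+0621

Offset 0: leading byte 0xE2 = 11100010 → 3-byte char #1 = E2 97 9D.
Offset 3: leading byte 0xE3 = 11100011 → 3-byte char #2 = E3 81 8D.
Offset 6: leading byte 0xE5 = 11100101 → 3-byte char #3 = E5 AD BA.
Offset 9: leading byte 0xE2 = 11100010 → 3-byte char #4 = E2 82 BE.
Offset 12: leading byte 0xF0 = 11110000 → 4-byte char #5 = F0 BD AF A9.
Offset 16: leading byte 0xF1 = 11110001 → 4-byte char #6 = F1 8D 8E A7.
Offset 20: leading byte 0xD8 = 11011000 → 2-byte char #7 = D8 A1.
Leading byte 0xD8 = 11011000 matches 110xxxxx → 2-byte sequence.
Byte 1: 0xD8 = 11011000, payload 11000 (5 bits).
Byte 2: 0xA1 = 10100001 (10xxxxxx ✓), payload 100001.
Concatenate: 11000100001 = 0x621 (11 bits → U+0621).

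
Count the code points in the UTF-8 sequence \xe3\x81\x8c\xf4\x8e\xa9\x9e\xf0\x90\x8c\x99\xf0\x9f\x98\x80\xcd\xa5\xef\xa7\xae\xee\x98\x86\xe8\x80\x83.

8

Byte at offset 0: 0xE3 = 11100011 → 3-byte char (#1). Advance 3.
Byte at offset 3: 0xF4 = 11110100 → 4-byte char (#2). Advance 4.
Byte at offset 7: 0xF0 = 11110000 → 4-byte char (#3). Advance 4.
Byte at offset 11: 0xF0 = 11110000 → 4-byte char (#4). Advance 4.
Byte at offset 15: 0xCD = 11001101 → 2-byte char (#5). Advance 2.
Byte at offset 17: 0xEF = 11101111 → 3-byte char (#6). Advance 3.
Byte at offset 20: 0xEE = 11101110 → 3-byte char (#7). Advance 3.
Byte at offset 23: 0xE8 = 11101000 → 3-byte char (#8). Advance 3.
Reached end at offset 26 after 8 code points.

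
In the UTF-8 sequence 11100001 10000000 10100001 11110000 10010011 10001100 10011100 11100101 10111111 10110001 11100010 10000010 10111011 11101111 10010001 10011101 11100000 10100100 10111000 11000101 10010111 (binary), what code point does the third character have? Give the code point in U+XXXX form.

U+5FF1

Offset 0: leading byte 0xE1 = 11100001 → 3-byte char #1 = E1 80 A1.
Offset 3: leading byte 0xF0 = 11110000 → 4-byte char #2 = F0 93 8C 9C.
Offset 7: leading byte 0xE5 = 11100101 → 3-byte char #3 = E5 BF B1.
Leading byte 0xE5 = 11100101 matches 1110xxxx → 3-byte sequence.
Byte 1: 0xE5 = 11100101, payload 0101 (4 bits).
Byte 2: 0xBF = 10111111 (10xxxxxx ✓), payload 111111.
Byte 3: 0xB1 = 10110001 (10xxxxxx ✓), payload 110001.
Concatenate: 0101111111110001 = 0x5FF1 (16 bits → U+5FF1).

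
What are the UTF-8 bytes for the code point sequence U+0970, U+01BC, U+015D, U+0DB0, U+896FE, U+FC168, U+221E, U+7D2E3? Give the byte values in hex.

E0 A5 B0 C6 BC C5 9D E0 B6 B0 F2 89 9B BE F3 BC 85 A8 E2 88 9E F1 BD 8B A3

U+0970: 3-byte form → E0 A5 B0.
U+01BC: 2-byte form → C6 BC.
U+015D: 2-byte form → C5 9D.
U+0DB0: 3-byte form → E0 B6 B0.
U+896FE: 4-byte form → F2 89 9B BE.
U+FC168: 4-byte form → F3 BC 85 A8.
U+221E: 3-byte form → E2 88 9E.
U+7D2E3: 4-byte form → F1 BD 8B A3.
Concatenated (25 bytes): E0 A5 B0 C6 BC C5 9D E0 B6 B0 F2 89 9B BE F3 BC 85 A8 E2 88 9E F1 BD 8B A3.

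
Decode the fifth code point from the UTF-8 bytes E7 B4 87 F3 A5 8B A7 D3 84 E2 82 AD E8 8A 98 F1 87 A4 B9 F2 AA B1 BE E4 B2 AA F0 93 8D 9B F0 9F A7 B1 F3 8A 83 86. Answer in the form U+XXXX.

Offset 0: leading byte 0xE7 = 11100111 → 3-byte char #1 = E7 B4 87.
Offset 3: leading byte 0xF3 = 11110011 → 4-byte char #2 = F3 A5 8B A7.
Offset 7: leading byte 0xD3 = 11010011 → 2-byte char #3 = D3 84.
Offset 9: leading byte 0xE2 = 11100010 → 3-byte char #4 = E2 82 AD.
Offset 12: leading byte 0xE8 = 11101000 → 3-byte char #5 = E8 8A 98.
Leading byte 0xE8 = 11101000 matches 1110xxxx → 3-byte sequence.
Byte 1: 0xE8 = 11101000, payload 1000 (4 bits).
Byte 2: 0x8A = 10001010 (10xxxxxx ✓), payload 001010.
Byte 3: 0x98 = 10011000 (10xxxxxx ✓), payload 011000.
Concatenate: 1000001010011000 = 0x8298 (16 bits → U+8298).

U+8298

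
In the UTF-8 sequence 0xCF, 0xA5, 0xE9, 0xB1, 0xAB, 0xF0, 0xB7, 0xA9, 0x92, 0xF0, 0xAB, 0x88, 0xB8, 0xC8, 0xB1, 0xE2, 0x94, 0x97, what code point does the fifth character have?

Offset 0: leading byte 0xCF = 11001111 → 2-byte char #1 = CF A5.
Offset 2: leading byte 0xE9 = 11101001 → 3-byte char #2 = E9 B1 AB.
Offset 5: leading byte 0xF0 = 11110000 → 4-byte char #3 = F0 B7 A9 92.
Offset 9: leading byte 0xF0 = 11110000 → 4-byte char #4 = F0 AB 88 B8.
Offset 13: leading byte 0xC8 = 11001000 → 2-byte char #5 = C8 B1.
Leading byte 0xC8 = 11001000 matches 110xxxxx → 2-byte sequence.
Byte 1: 0xC8 = 11001000, payload 01000 (5 bits).
Byte 2: 0xB1 = 10110001 (10xxxxxx ✓), payload 110001.
Concatenate: 01000110001 = 0x231 (11 bits → U+0231).

U+0231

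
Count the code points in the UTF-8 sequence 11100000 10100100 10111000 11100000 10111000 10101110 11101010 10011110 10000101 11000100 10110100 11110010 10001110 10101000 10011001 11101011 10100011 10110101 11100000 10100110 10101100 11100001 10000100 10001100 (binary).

Byte at offset 0: 0xE0 = 11100000 → 3-byte char (#1). Advance 3.
Byte at offset 3: 0xE0 = 11100000 → 3-byte char (#2). Advance 3.
Byte at offset 6: 0xEA = 11101010 → 3-byte char (#3). Advance 3.
Byte at offset 9: 0xC4 = 11000100 → 2-byte char (#4). Advance 2.
Byte at offset 11: 0xF2 = 11110010 → 4-byte char (#5). Advance 4.
Byte at offset 15: 0xEB = 11101011 → 3-byte char (#6). Advance 3.
Byte at offset 18: 0xE0 = 11100000 → 3-byte char (#7). Advance 3.
Byte at offset 21: 0xE1 = 11100001 → 3-byte char (#8). Advance 3.
Reached end at offset 24 after 8 code points.

8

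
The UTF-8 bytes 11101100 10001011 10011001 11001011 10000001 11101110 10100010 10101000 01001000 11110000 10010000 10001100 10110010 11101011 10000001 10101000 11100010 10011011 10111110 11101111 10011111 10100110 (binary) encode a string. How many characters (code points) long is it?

Byte at offset 0: 0xEC = 11101100 → 3-byte char (#1). Advance 3.
Byte at offset 3: 0xCB = 11001011 → 2-byte char (#2). Advance 2.
Byte at offset 5: 0xEE = 11101110 → 3-byte char (#3). Advance 3.
Byte at offset 8: 0x48 = 01001000 → 1-byte char (#4). Advance 1.
Byte at offset 9: 0xF0 = 11110000 → 4-byte char (#5). Advance 4.
Byte at offset 13: 0xEB = 11101011 → 3-byte char (#6). Advance 3.
Byte at offset 16: 0xE2 = 11100010 → 3-byte char (#7). Advance 3.
Byte at offset 19: 0xEF = 11101111 → 3-byte char (#8). Advance 3.
Reached end at offset 22 after 8 code points.

8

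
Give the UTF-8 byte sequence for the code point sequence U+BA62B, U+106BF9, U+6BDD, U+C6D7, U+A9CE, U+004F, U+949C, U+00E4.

F2 BA 98 AB F4 86 AF B9 E6 AF 9D EC 9B 97 EA A7 8E 4F E9 92 9C C3 A4

U+BA62B: 4-byte form → F2 BA 98 AB.
U+106BF9: 4-byte form → F4 86 AF B9.
U+6BDD: 3-byte form → E6 AF 9D.
U+C6D7: 3-byte form → EC 9B 97.
U+A9CE: 3-byte form → EA A7 8E.
U+004F: 1-byte form → 4F.
U+949C: 3-byte form → E9 92 9C.
U+00E4: 2-byte form → C3 A4.
Concatenated (23 bytes): F2 BA 98 AB F4 86 AF B9 E6 AF 9D EC 9B 97 EA A7 8E 4F E9 92 9C C3 A4.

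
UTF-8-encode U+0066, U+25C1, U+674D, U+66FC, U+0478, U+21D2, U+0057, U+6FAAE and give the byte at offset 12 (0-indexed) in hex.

U+0066 → 1-byte form 66 at offsets 0–0.
U+25C1 → 3-byte form E2 97 81 at offsets 1–3.
U+674D → 3-byte form E6 9D 8D at offsets 4–6.
U+66FC → 3-byte form E6 9B BC at offsets 7–9.
U+0478 → 2-byte form D1 B8 at offsets 10–11.
U+21D2 → 3-byte form E2 87 92 at offsets 12–14.
Offset 12 falls in char 6's range; it's byte 1 of E2 87 92 = 0xE2.

0xE2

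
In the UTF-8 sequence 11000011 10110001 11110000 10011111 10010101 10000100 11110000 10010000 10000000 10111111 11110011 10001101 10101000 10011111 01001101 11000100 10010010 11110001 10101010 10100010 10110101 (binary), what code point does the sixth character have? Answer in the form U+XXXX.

U+0112

Offset 0: leading byte 0xC3 = 11000011 → 2-byte char #1 = C3 B1.
Offset 2: leading byte 0xF0 = 11110000 → 4-byte char #2 = F0 9F 95 84.
Offset 6: leading byte 0xF0 = 11110000 → 4-byte char #3 = F0 90 80 BF.
Offset 10: leading byte 0xF3 = 11110011 → 4-byte char #4 = F3 8D A8 9F.
Offset 14: leading byte 0x4D = 01001101 → 1-byte char #5 = 4D.
Offset 15: leading byte 0xC4 = 11000100 → 2-byte char #6 = C4 92.
Leading byte 0xC4 = 11000100 matches 110xxxxx → 2-byte sequence.
Byte 1: 0xC4 = 11000100, payload 00100 (5 bits).
Byte 2: 0x92 = 10010010 (10xxxxxx ✓), payload 010010.
Concatenate: 00100010010 = 0x112 (11 bits → U+0112).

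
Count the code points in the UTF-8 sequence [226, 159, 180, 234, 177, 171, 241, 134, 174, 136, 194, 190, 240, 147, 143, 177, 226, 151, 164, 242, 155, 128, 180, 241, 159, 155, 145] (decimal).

Byte at offset 0: 0xE2 = 11100010 → 3-byte char (#1). Advance 3.
Byte at offset 3: 0xEA = 11101010 → 3-byte char (#2). Advance 3.
Byte at offset 6: 0xF1 = 11110001 → 4-byte char (#3). Advance 4.
Byte at offset 10: 0xC2 = 11000010 → 2-byte char (#4). Advance 2.
Byte at offset 12: 0xF0 = 11110000 → 4-byte char (#5). Advance 4.
Byte at offset 16: 0xE2 = 11100010 → 3-byte char (#6). Advance 3.
Byte at offset 19: 0xF2 = 11110010 → 4-byte char (#7). Advance 4.
Byte at offset 23: 0xF1 = 11110001 → 4-byte char (#8). Advance 4.
Reached end at offset 27 after 8 code points.

8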